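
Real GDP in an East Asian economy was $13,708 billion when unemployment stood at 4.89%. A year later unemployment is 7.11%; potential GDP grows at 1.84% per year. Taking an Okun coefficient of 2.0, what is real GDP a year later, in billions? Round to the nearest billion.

Δu = 7.11 - 4.89 = 2.22 points.
Okun's law (growth form): g_Y = g_Y* - β × Δu = 1.84 - 2.0 × (2.22) = 1.84 - 4.44 = -2.6%.
Real GDP in the next year = 13708 × (1 - 2.6/100) = 13708 × 0.974 ≈ 13352 billion.

$13,352 billion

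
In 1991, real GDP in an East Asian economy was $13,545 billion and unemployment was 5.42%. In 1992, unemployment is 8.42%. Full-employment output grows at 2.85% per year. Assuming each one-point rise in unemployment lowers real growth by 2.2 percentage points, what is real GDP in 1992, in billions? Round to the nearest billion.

Δu = 8.42 - 5.42 = 3 points.
Okun's law (growth form): g_Y = g_Y* - β × Δu = 2.85 - 2.2 × (3.00) = 2.85 - 6.6 = -3.75%.
Real GDP in the next year = 13545 × (1 - 3.75/100) = 13545 × 0.9625 ≈ 13037 billion.

$13,037 billion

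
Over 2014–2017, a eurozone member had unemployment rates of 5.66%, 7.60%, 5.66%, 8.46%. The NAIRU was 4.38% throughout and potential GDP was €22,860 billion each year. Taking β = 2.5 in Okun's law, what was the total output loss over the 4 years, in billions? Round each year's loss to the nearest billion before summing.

€5,636 billion

Year 2014: gap = -2.5 × (5.66 - 4.38) = -3.2%, loss ≈ 22860 × 3.2/100 ≈ 732.
Year 2015: gap = -2.5 × (7.6 - 4.38) = -8.05%, loss ≈ 22860 × 8.05/100 ≈ 1840.
Year 2016: gap = -2.5 × (5.66 - 4.38) = -3.2%, loss ≈ 22860 × 3.2/100 ≈ 732.
Year 2017: gap = -2.5 × (8.46 - 4.38) = -10.2%, loss ≈ 22860 × 10.2/100 ≈ 2332.
Total lost output = 732 + 1840 + 732 + 2332 = 5636 billion.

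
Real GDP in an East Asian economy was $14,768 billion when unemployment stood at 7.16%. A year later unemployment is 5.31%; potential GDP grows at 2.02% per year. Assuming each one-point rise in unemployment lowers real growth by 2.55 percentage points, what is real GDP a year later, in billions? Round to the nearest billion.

$15,763 billion

Δu = 5.31 - 7.16 = -1.85 points.
Okun's law (growth form): g_Y = g_Y* - β × Δu = 2.02 - 2.55 × (-1.85) = 2.02 + 4.7175 = 6.7375%.
Real GDP in the next year = 14768 × (1 + 6.7375/100) = 14768 × 1.067375 ≈ 15763 billion.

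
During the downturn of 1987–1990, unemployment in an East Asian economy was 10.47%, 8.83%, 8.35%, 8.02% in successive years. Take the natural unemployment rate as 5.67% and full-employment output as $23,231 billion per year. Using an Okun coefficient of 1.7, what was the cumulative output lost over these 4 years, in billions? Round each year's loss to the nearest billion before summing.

Year 1987: gap = -1.7 × (10.47 - 5.67) = -8.16%, loss ≈ 23231 × 8.16/100 ≈ 1896.
Year 1988: gap = -1.7 × (8.83 - 5.67) = -5.372%, loss ≈ 23231 × 5.372/100 ≈ 1248.
Year 1989: gap = -1.7 × (8.35 - 5.67) = -4.556%, loss ≈ 23231 × 4.556/100 ≈ 1058.
Year 1990: gap = -1.7 × (8.02 - 5.67) = -3.995%, loss ≈ 23231 × 3.995/100 ≈ 928.
Total lost output = 1896 + 1248 + 1058 + 928 = 5130 billion.

$5,130 billion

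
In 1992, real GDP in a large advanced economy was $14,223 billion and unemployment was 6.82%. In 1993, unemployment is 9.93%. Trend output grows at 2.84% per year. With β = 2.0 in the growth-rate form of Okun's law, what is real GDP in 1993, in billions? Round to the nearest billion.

Δu = 9.93 - 6.82 = 3.11 points.
Okun's law (growth form): g_Y = g_Y* - β × Δu = 2.84 - 2.0 × (3.11) = 2.84 - 6.22 = -3.38%.
Real GDP in the next year = 14223 × (1 - 3.38/100) = 14223 × 0.9662 ≈ 13742 billion.

$13,742 billion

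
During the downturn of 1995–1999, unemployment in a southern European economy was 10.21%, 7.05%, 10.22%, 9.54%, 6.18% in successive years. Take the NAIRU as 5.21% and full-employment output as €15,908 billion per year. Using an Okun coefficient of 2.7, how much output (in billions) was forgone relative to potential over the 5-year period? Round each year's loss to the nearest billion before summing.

€7,367 billion

Year 1995: gap = -2.7 × (10.21 - 5.21) = -13.5%, loss ≈ 15908 × 13.5/100 ≈ 2148.
Year 1996: gap = -2.7 × (7.05 - 5.21) = -4.968%, loss ≈ 15908 × 4.968/100 ≈ 790.
Year 1997: gap = -2.7 × (10.22 - 5.21) = -13.527%, loss ≈ 15908 × 13.527/100 ≈ 2152.
Year 1998: gap = -2.7 × (9.54 - 5.21) = -11.691%, loss ≈ 15908 × 11.691/100 ≈ 1860.
Year 1999: gap = -2.7 × (6.18 - 5.21) = -2.619%, loss ≈ 15908 × 2.619/100 ≈ 417.
Total lost output = 2148 + 790 + 2152 + 1860 + 417 = 7367 billion.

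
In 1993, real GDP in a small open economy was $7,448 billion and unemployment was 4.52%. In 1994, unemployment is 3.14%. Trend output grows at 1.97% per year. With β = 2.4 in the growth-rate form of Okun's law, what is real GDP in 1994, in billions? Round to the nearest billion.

Δu = 3.14 - 4.52 = -1.38 points.
Okun's law (growth form): g_Y = g_Y* - β × Δu = 1.97 - 2.4 × (-1.38) = 1.97 + 3.312 = 5.282%.
Real GDP in the next year = 7448 × (1 + 5.282/100) = 7448 × 1.05282 ≈ 7841 billion.

$7,841 billion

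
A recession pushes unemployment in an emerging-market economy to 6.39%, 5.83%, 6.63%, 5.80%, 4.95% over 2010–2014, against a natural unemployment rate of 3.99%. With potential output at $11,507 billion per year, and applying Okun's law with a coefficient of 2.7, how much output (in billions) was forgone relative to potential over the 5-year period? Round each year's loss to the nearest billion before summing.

Year 2010: gap = -2.7 × (6.39 - 3.99) = -6.48%, loss ≈ 11507 × 6.48/100 ≈ 746.
Year 2011: gap = -2.7 × (5.83 - 3.99) = -4.968%, loss ≈ 11507 × 4.968/100 ≈ 572.
Year 2012: gap = -2.7 × (6.63 - 3.99) = -7.128%, loss ≈ 11507 × 7.128/100 ≈ 820.
Year 2013: gap = -2.7 × (5.8 - 3.99) = -4.887%, loss ≈ 11507 × 4.887/100 ≈ 562.
Year 2014: gap = -2.7 × (4.95 - 3.99) = -2.592%, loss ≈ 11507 × 2.592/100 ≈ 298.
Total lost output = 746 + 572 + 820 + 562 + 298 = 2998 billion.

$2,998 billion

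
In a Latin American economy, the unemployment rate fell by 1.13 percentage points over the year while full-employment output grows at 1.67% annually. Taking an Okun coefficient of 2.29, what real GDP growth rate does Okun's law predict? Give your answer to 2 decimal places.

Growth-rate Okun's law: g_Y = g_Y* - β × Δu.
g_Y = 1.67 - 2.29 × (-1.13) = 1.67 + 2.5877 = 4.2577%, i.e. 4.26% to 2 d.p.

4.26%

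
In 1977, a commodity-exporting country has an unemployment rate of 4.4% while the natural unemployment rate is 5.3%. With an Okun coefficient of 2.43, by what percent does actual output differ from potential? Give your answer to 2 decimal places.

The unemployment gap is 4.4 - 5.3 = -0.9 percentage points.
Okun's law gives an output gap of -2.43 × (-0.9) = 2.187%, i.e. 2.19% above potential.

2.19%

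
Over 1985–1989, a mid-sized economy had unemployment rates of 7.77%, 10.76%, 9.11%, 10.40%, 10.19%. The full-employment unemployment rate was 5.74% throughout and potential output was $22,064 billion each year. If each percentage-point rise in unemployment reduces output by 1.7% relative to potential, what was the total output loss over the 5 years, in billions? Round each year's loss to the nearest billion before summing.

Year 1985: gap = -1.7 × (7.77 - 5.74) = -3.451%, loss ≈ 22064 × 3.451/100 ≈ 761.
Year 1986: gap = -1.7 × (10.76 - 5.74) = -8.534%, loss ≈ 22064 × 8.534/100 ≈ 1883.
Year 1987: gap = -1.7 × (9.11 - 5.74) = -5.729%, loss ≈ 22064 × 5.729/100 ≈ 1264.
Year 1988: gap = -1.7 × (10.4 - 5.74) = -7.922%, loss ≈ 22064 × 7.922/100 ≈ 1748.
Year 1989: gap = -1.7 × (10.19 - 5.74) = -7.565%, loss ≈ 22064 × 7.565/100 ≈ 1669.
Total lost output = 761 + 1883 + 1264 + 1748 + 1669 = 7325 billion.

$7,325 billion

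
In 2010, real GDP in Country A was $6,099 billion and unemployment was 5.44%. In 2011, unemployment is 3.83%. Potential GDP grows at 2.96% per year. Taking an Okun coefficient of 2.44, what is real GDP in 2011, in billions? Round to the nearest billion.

Δu = 3.83 - 5.44 = -1.61 points.
Okun's law (growth form): g_Y = g_Y* - β × Δu = 2.96 - 2.44 × (-1.61) = 2.96 + 3.9284 = 6.8884%.
Real GDP in the next year = 6099 × (1 + 6.8884/100) = 6099 × 1.068884 ≈ 6519 billion.

$6,519 billion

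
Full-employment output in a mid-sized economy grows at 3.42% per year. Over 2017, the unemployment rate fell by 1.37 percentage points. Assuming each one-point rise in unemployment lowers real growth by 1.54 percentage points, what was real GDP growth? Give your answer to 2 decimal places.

Growth-rate Okun's law: g_Y = g_Y* - β × Δu.
g_Y = 3.42 - 1.54 × (-1.37) = 3.42 + 2.1098 = 5.5298%, i.e. 5.53% to 2 d.p.

5.53%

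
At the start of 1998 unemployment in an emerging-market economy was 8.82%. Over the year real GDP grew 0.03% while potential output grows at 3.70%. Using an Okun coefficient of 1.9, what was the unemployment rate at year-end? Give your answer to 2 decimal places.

10.75%

Growth-rate Okun's law: g_Y = g_Y* - β × Δu, so Δu = (g_Y* - g_Y)/β.
Δu = (3.7 - 0.03)/1.9 = 3.67/1.9 = 1.93 percentage points.
Year-end unemployment = 8.82 + 1.93 = 10.75%.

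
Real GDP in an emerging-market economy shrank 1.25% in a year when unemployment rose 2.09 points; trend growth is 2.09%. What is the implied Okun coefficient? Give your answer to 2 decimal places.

Growth form: g_Y = g_Y* - β × Δu, so β = (g_Y* - g_Y)/Δu.
β = (2.09 + 1.25)/2.09 = 3.34/2.09 = 1.60.

β ≈ 1.60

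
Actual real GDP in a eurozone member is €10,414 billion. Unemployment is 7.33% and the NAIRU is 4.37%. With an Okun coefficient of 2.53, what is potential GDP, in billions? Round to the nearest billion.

€11,257 billion

Unemployment gap = 7.33 - 4.37 = 2.96 points, so output gap = -2.53 × 2.96 = -7.4888%.
Since Y = Y* × (1 + gap/100), Y* = 10414/0.925112 ≈ 11257 billion.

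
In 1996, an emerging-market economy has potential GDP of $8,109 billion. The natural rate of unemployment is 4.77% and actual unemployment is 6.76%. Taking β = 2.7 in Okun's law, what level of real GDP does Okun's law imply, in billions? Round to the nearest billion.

$7,673 billion

Unemployment gap = 6.76 - 4.77 = 1.99 points, so the output gap is -2.7 × 1.99 = -5.373%.
Actual GDP = 8109 × (1 - 5.373/100) = 8109 × 0.94627 ≈ 7673 billion.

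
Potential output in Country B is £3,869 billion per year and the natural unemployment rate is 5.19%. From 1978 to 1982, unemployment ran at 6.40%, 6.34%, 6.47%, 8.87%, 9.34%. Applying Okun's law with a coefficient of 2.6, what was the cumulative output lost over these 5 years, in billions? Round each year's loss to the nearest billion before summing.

£1,154 billion

Year 1978: gap = -2.6 × (6.4 - 5.19) = -3.146%, loss ≈ 3869 × 3.146/100 ≈ 122.
Year 1979: gap = -2.6 × (6.34 - 5.19) = -2.99%, loss ≈ 3869 × 2.99/100 ≈ 116.
Year 1980: gap = -2.6 × (6.47 - 5.19) = -3.328%, loss ≈ 3869 × 3.328/100 ≈ 129.
Year 1981: gap = -2.6 × (8.87 - 5.19) = -9.568%, loss ≈ 3869 × 9.568/100 ≈ 370.
Year 1982: gap = -2.6 × (9.34 - 5.19) = -10.79%, loss ≈ 3869 × 10.79/100 ≈ 417.
Total lost output = 122 + 116 + 129 + 370 + 417 = 1154 billion.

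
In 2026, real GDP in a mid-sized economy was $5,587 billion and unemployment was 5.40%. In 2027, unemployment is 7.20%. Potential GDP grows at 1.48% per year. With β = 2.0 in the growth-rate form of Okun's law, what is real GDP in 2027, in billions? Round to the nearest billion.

Δu = 7.2 - 5.4 = 1.8 points.
Okun's law (growth form): g_Y = g_Y* - β × Δu = 1.48 - 2.0 × (1.80) = 1.48 - 3.6 = -2.12%.
Real GDP in the next year = 5587 × (1 - 2.12/100) = 5587 × 0.9788 ≈ 5469 billion.

$5,469 billion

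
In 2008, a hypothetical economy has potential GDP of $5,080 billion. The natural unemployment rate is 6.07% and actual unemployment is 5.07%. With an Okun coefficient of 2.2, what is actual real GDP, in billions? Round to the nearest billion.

$5,192 billion

Unemployment gap = 5.07 - 6.07 = -1 point, so the output gap is -2.2 × (-1) = 2.2%.
Actual GDP = 5080 × (1 + 2.2/100) = 5080 × 1.022 ≈ 5192 billion.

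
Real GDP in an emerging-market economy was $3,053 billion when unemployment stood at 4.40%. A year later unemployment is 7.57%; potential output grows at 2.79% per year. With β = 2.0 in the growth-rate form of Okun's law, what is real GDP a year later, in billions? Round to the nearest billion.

$2,945 billion

Δu = 7.57 - 4.4 = 3.17 points.
Okun's law (growth form): g_Y = g_Y* - β × Δu = 2.79 - 2.0 × (3.17) = 2.79 - 6.34 = -3.55%.
Real GDP in the next year = 3053 × (1 - 3.55/100) = 3053 × 0.9645 ≈ 2945 billion.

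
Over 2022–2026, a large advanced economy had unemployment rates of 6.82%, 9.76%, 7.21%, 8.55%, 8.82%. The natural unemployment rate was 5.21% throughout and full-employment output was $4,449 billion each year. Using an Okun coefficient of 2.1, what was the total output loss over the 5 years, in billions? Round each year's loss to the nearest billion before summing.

$1,411 billion

Year 2022: gap = -2.1 × (6.82 - 5.21) = -3.381%, loss ≈ 4449 × 3.381/100 ≈ 150.
Year 2023: gap = -2.1 × (9.76 - 5.21) = -9.555%, loss ≈ 4449 × 9.555/100 ≈ 425.
Year 2024: gap = -2.1 × (7.21 - 5.21) = -4.2%, loss ≈ 4449 × 4.2/100 ≈ 187.
Year 2025: gap = -2.1 × (8.55 - 5.21) = -7.014%, loss ≈ 4449 × 7.014/100 ≈ 312.
Year 2026: gap = -2.1 × (8.82 - 5.21) = -7.581%, loss ≈ 4449 × 7.581/100 ≈ 337.
Total lost output = 150 + 425 + 187 + 312 + 337 = 1411 billion.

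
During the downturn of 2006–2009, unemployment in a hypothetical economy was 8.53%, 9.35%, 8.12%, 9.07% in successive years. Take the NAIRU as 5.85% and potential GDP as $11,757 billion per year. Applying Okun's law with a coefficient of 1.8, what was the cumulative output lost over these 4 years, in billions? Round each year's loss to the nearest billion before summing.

Year 2006: gap = -1.8 × (8.53 - 5.85) = -4.824%, loss ≈ 11757 × 4.824/100 ≈ 567.
Year 2007: gap = -1.8 × (9.35 - 5.85) = -6.3%, loss ≈ 11757 × 6.3/100 ≈ 741.
Year 2008: gap = -1.8 × (8.12 - 5.85) = -4.086%, loss ≈ 11757 × 4.086/100 ≈ 480.
Year 2009: gap = -1.8 × (9.07 - 5.85) = -5.796%, loss ≈ 11757 × 5.796/100 ≈ 681.
Total lost output = 567 + 741 + 480 + 681 = 2469 billion.

$2,469 billion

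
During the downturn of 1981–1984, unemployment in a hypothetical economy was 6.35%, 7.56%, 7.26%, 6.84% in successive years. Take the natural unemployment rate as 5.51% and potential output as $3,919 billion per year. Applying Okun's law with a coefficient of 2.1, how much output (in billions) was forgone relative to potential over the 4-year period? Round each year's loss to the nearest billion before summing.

Year 1981: gap = -2.1 × (6.35 - 5.51) = -1.764%, loss ≈ 3919 × 1.764/100 ≈ 69.
Year 1982: gap = -2.1 × (7.56 - 5.51) = -4.305%, loss ≈ 3919 × 4.305/100 ≈ 169.
Year 1983: gap = -2.1 × (7.26 - 5.51) = -3.675%, loss ≈ 3919 × 3.675/100 ≈ 144.
Year 1984: gap = -2.1 × (6.84 - 5.51) = -2.793%, loss ≈ 3919 × 2.793/100 ≈ 109.
Total lost output = 69 + 169 + 144 + 109 = 491 billion.

$491 billion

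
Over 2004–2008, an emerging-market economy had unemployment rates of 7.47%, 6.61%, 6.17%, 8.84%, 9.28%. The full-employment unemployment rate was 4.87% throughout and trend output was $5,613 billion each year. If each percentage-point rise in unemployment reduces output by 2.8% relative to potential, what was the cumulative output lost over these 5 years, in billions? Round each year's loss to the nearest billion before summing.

Year 2004: gap = -2.8 × (7.47 - 4.87) = -7.28%, loss ≈ 5613 × 7.28/100 ≈ 409.
Year 2005: gap = -2.8 × (6.61 - 4.87) = -4.872%, loss ≈ 5613 × 4.872/100 ≈ 273.
Year 2006: gap = -2.8 × (6.17 - 4.87) = -3.64%, loss ≈ 5613 × 3.64/100 ≈ 204.
Year 2007: gap = -2.8 × (8.84 - 4.87) = -11.116%, loss ≈ 5613 × 11.116/100 ≈ 624.
Year 2008: gap = -2.8 × (9.28 - 4.87) = -12.348%, loss ≈ 5613 × 12.348/100 ≈ 693.
Total lost output = 409 + 273 + 204 + 624 + 693 = 2203 billion.

$2,203 billion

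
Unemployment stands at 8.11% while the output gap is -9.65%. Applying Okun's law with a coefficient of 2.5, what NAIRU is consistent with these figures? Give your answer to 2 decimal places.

From Okun's law, u - u* = -(output gap)/β = -(-9.65)/2.5 = 3.86 points.
So u* = 8.11 - 3.86 = 4.25%.

4.25%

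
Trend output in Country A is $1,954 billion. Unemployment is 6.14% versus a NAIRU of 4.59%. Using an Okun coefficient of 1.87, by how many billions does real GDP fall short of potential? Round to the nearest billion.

$57 billion

Output gap = -1.87 × (6.14 - 4.59) = -1.87 × 1.55 = -2.8985%.
Actual GDP ≈ 1954 × 0.971015 ≈ 1897 billion, so the shortfall is 1954 - 1897 = 57 billion.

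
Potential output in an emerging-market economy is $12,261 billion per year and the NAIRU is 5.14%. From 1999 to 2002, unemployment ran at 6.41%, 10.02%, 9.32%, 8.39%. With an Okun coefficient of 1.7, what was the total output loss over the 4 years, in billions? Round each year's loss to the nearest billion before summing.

$2,830 billion

Year 1999: gap = -1.7 × (6.41 - 5.14) = -2.159%, loss ≈ 12261 × 2.159/100 ≈ 265.
Year 2000: gap = -1.7 × (10.02 - 5.14) = -8.296%, loss ≈ 12261 × 8.296/100 ≈ 1017.
Year 2001: gap = -1.7 × (9.32 - 5.14) = -7.106%, loss ≈ 12261 × 7.106/100 ≈ 871.
Year 2002: gap = -1.7 × (8.39 - 5.14) = -5.525%, loss ≈ 12261 × 5.525/100 ≈ 677.
Total lost output = 265 + 1017 + 871 + 677 = 2830 billion.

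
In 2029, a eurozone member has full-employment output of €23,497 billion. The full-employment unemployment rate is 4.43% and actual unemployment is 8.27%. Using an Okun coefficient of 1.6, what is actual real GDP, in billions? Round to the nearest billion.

Unemployment gap = 8.27 - 4.43 = 3.84 points, so the output gap is -1.6 × 3.84 = -6.144%.
Actual GDP = 23497 × (1 - 6.144/100) = 23497 × 0.93856 ≈ 22053 billion.

€22,053 billion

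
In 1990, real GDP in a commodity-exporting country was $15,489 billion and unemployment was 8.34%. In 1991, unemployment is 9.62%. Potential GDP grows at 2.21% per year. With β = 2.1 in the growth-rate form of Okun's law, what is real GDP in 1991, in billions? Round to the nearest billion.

$15,415 billion

Δu = 9.62 - 8.34 = 1.28 points.
Okun's law (growth form): g_Y = g_Y* - β × Δu = 2.21 - 2.1 × (1.28) = 2.21 - 2.688 = -0.478%.
Real GDP in the next year = 15489 × (1 - 0.478/100) = 15489 × 0.99522 ≈ 15415 billion.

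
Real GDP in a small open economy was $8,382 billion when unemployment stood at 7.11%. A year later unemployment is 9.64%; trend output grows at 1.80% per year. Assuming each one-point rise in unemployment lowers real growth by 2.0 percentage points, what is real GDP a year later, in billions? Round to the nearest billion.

Δu = 9.64 - 7.11 = 2.53 points.
Okun's law (growth form): g_Y = g_Y* - β × Δu = 1.80 - 2.0 × (2.53) = 1.8 - 5.06 = -3.26%.
Real GDP in the next year = 8382 × (1 - 3.26/100) = 8382 × 0.9674 ≈ 8109 billion.

$8,109 billion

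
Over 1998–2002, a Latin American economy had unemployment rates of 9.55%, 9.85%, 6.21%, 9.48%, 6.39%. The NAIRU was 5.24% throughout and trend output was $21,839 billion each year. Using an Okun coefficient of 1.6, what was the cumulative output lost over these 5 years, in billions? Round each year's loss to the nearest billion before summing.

$5,340 billion

Year 1998: gap = -1.6 × (9.55 - 5.24) = -6.896%, loss ≈ 21839 × 6.896/100 ≈ 1506.
Year 1999: gap = -1.6 × (9.85 - 5.24) = -7.376%, loss ≈ 21839 × 7.376/100 ≈ 1611.
Year 2000: gap = -1.6 × (6.21 - 5.24) = -1.552%, loss ≈ 21839 × 1.552/100 ≈ 339.
Year 2001: gap = -1.6 × (9.48 - 5.24) = -6.784%, loss ≈ 21839 × 6.784/100 ≈ 1482.
Year 2002: gap = -1.6 × (6.39 - 5.24) = -1.84%, loss ≈ 21839 × 1.84/100 ≈ 402.
Total lost output = 1506 + 1611 + 339 + 1482 + 402 = 5340 billion.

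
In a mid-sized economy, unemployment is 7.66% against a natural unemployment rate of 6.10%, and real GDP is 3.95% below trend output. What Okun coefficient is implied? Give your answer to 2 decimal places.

β ≈ 2.53

Okun's law: output gap = -β × (u - u*).
-3.95 = -β × (7.66 - 6.1) = -β × 1.56, so β = 3.95/1.56 = 2.53.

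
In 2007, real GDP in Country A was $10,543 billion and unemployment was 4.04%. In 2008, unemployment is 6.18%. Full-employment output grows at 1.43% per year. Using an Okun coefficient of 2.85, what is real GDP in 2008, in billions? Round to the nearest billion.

Δu = 6.18 - 4.04 = 2.14 points.
Okun's law (growth form): g_Y = g_Y* - β × Δu = 1.43 - 2.85 × (2.14) = 1.43 - 6.099 = -4.669%.
Real GDP in the next year = 10543 × (1 - 4.669/100) = 10543 × 0.95331 ≈ 10051 billion.

$10,051 billion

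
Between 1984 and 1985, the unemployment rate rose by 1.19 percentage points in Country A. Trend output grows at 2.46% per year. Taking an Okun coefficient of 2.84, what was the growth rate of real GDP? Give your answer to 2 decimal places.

Growth-rate Okun's law: g_Y = g_Y* - β × Δu.
g_Y = 2.46 - 2.84 × (1.19) = 2.46 - 3.3796 = -0.9196%, i.e. -0.92% to 2 d.p.

-0.92%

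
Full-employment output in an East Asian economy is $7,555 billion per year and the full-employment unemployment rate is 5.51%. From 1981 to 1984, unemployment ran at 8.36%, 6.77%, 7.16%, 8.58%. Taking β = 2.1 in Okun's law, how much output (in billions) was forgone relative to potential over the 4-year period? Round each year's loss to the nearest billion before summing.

$1,401 billion

Year 1981: gap = -2.1 × (8.36 - 5.51) = -5.985%, loss ≈ 7555 × 5.985/100 ≈ 452.
Year 1982: gap = -2.1 × (6.77 - 5.51) = -2.646%, loss ≈ 7555 × 2.646/100 ≈ 200.
Year 1983: gap = -2.1 × (7.16 - 5.51) = -3.465%, loss ≈ 7555 × 3.465/100 ≈ 262.
Year 1984: gap = -2.1 × (8.58 - 5.51) = -6.447%, loss ≈ 7555 × 6.447/100 ≈ 487.
Total lost output = 452 + 200 + 262 + 487 = 1401 billion.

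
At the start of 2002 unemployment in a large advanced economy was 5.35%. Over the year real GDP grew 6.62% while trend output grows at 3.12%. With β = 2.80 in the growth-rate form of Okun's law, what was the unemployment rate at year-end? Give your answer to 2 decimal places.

Growth-rate Okun's law: g_Y = g_Y* - β × Δu, so Δu = (g_Y* - g_Y)/β.
Δu = (3.12 - 6.62)/2.80 = -3.5/2.80 = -1.25 percentage points.
Year-end unemployment = 5.35 - 1.25 = 4.10%.

4.10%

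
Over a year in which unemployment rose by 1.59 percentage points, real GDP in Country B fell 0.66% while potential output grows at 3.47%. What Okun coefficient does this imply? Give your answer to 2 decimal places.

Growth form: g_Y = g_Y* - β × Δu, so β = (g_Y* - g_Y)/Δu.
β = (3.47 + 0.66)/1.59 = 4.13/1.59 = 2.60.

β ≈ 2.60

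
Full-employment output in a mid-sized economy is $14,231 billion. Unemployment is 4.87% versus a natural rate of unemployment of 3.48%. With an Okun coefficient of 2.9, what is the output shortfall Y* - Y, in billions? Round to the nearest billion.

Output gap = -2.9 × (4.87 - 3.48) = -2.9 × 1.39 = -4.031%.
Actual GDP ≈ 14231 × 0.95969 ≈ 13657 billion, so the shortfall is 14231 - 13657 = 574 billion.

$574 billion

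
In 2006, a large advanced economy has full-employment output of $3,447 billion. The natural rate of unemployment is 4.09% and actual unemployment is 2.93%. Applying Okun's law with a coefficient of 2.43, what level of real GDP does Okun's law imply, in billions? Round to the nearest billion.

Unemployment gap = 2.93 - 4.09 = -1.16 points, so the output gap is -2.43 × (-1.16) = 2.8188%.
Actual GDP = 3447 × (1 + 2.8188/100) = 3447 × 1.028188 ≈ 3544 billion.

$3,544 billion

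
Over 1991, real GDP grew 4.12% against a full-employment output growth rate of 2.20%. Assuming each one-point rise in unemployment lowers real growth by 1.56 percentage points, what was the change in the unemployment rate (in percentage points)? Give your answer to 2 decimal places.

-1.23 percentage points

Growth-rate Okun's law: g_Y = g_Y* - β × Δu, so Δu = (g_Y* - g_Y)/β.
Δu = (2.2 - 4.12)/1.56 = -1.92/1.56 = -1.23 percentage points.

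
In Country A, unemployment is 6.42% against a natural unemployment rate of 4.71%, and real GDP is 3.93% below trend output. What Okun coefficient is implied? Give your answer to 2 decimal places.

Okun's law: output gap = -β × (u - u*).
-3.93 = -β × (6.42 - 4.71) = -β × 1.71, so β = 3.93/1.71 = 2.30.

β ≈ 2.30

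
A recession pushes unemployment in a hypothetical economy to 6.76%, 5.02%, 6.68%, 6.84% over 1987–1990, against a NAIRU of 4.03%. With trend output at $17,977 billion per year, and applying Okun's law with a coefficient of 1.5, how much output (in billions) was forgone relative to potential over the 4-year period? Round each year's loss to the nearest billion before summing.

Year 1987: gap = -1.5 × (6.76 - 4.03) = -4.095%, loss ≈ 17977 × 4.095/100 ≈ 736.
Year 1988: gap = -1.5 × (5.02 - 4.03) = -1.485%, loss ≈ 17977 × 1.485/100 ≈ 267.
Year 1989: gap = -1.5 × (6.68 - 4.03) = -3.975%, loss ≈ 17977 × 3.975/100 ≈ 715.
Year 1990: gap = -1.5 × (6.84 - 4.03) = -4.215%, loss ≈ 17977 × 4.215/100 ≈ 758.
Total lost output = 736 + 267 + 715 + 758 = 2476 billion.

$2,476 billion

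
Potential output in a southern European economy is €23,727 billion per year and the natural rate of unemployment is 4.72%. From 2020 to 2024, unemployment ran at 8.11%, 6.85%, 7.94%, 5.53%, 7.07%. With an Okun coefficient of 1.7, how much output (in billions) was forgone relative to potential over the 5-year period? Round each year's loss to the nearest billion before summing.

Year 2020: gap = -1.7 × (8.11 - 4.72) = -5.763%, loss ≈ 23727 × 5.763/100 ≈ 1367.
Year 2021: gap = -1.7 × (6.85 - 4.72) = -3.621%, loss ≈ 23727 × 3.621/100 ≈ 859.
Year 2022: gap = -1.7 × (7.94 - 4.72) = -5.474%, loss ≈ 23727 × 5.474/100 ≈ 1299.
Year 2023: gap = -1.7 × (5.53 - 4.72) = -1.377%, loss ≈ 23727 × 1.377/100 ≈ 327.
Year 2024: gap = -1.7 × (7.07 - 4.72) = -3.995%, loss ≈ 23727 × 3.995/100 ≈ 948.
Total lost output = 1367 + 859 + 1299 + 327 + 948 = 4800 billion.

€4,800 billion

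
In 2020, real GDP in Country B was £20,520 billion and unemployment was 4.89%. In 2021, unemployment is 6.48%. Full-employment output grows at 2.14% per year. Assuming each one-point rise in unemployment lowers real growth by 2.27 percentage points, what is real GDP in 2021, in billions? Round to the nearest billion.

Δu = 6.48 - 4.89 = 1.59 points.
Okun's law (growth form): g_Y = g_Y* - β × Δu = 2.14 - 2.27 × (1.59) = 2.14 - 3.6093 = -1.4693%.
Real GDP in the next year = 20520 × (1 - 1.4693/100) = 20520 × 0.985307 ≈ 20218 billion.

£20,218 billion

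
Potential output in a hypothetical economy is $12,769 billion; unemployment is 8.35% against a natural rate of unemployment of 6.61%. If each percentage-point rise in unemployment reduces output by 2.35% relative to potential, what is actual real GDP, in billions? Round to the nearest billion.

$12,247 billion

Unemployment gap = 8.35 - 6.61 = 1.74 points, so the output gap is -2.35 × 1.74 = -4.089%.
Actual GDP = 12769 × (1 - 4.089/100) = 12769 × 0.95911 ≈ 12247 billion.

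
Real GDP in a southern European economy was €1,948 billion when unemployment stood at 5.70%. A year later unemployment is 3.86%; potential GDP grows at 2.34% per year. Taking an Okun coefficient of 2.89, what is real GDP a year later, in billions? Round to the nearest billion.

Δu = 3.86 - 5.7 = -1.84 points.
Okun's law (growth form): g_Y = g_Y* - β × Δu = 2.34 - 2.89 × (-1.84) = 2.34 + 5.3176 = 7.6576%.
Real GDP in the next year = 1948 × (1 + 7.6576/100) = 1948 × 1.076576 ≈ 2097 billion.

€2,097 billion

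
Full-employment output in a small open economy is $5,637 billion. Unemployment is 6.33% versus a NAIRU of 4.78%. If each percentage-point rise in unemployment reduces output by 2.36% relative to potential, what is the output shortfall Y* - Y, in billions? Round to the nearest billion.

$206 billion

Output gap = -2.36 × (6.33 - 4.78) = -2.36 × 1.55 = -3.658%.
Actual GDP ≈ 5637 × 0.96342 ≈ 5431 billion, so the shortfall is 5637 - 5431 = 206 billion.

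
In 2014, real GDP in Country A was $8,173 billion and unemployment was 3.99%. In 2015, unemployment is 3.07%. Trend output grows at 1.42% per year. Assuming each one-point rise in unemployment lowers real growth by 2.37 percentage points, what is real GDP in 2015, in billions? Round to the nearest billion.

$8,467 billion

Δu = 3.07 - 3.99 = -0.92 points.
Okun's law (growth form): g_Y = g_Y* - β × Δu = 1.42 - 2.37 × (-0.92) = 1.42 + 2.1804 = 3.6004%.
Real GDP in the next year = 8173 × (1 + 3.6004/100) = 8173 × 1.036004 ≈ 8467 billion.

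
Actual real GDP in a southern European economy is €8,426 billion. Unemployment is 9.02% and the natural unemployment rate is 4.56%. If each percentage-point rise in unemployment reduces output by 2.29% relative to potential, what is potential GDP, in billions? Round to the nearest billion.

Unemployment gap = 9.02 - 4.56 = 4.46 points, so output gap = -2.29 × 4.46 = -10.2134%.
Since Y = Y* × (1 + gap/100), Y* = 8426/0.897866 ≈ 9384 billion.

€9,384 billion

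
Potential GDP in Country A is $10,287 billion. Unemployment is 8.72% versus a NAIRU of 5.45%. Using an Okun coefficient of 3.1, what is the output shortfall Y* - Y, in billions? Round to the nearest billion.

Output gap = -3.1 × (8.72 - 5.45) = -3.1 × 3.27 = -10.137%.
Actual GDP ≈ 10287 × 0.89863 ≈ 9244 billion, so the shortfall is 10287 - 9244 = 1043 billion.

$1,043 billion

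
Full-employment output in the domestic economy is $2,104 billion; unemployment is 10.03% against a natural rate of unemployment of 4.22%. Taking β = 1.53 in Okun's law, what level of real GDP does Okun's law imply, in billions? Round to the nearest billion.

Unemployment gap = 10.03 - 4.22 = 5.81 points, so the output gap is -1.53 × 5.81 = -8.8893%.
Actual GDP = 2104 × (1 - 8.8893/100) = 2104 × 0.911107 ≈ 1917 billion.

$1,917 billion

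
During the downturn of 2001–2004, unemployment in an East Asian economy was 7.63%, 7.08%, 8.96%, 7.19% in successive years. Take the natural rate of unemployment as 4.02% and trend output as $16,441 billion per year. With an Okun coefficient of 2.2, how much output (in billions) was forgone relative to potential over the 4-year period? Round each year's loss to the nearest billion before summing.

$5,347 billion

Year 2001: gap = -2.2 × (7.63 - 4.02) = -7.942%, loss ≈ 16441 × 7.942/100 ≈ 1306.
Year 2002: gap = -2.2 × (7.08 - 4.02) = -6.732%, loss ≈ 16441 × 6.732/100 ≈ 1107.
Year 2003: gap = -2.2 × (8.96 - 4.02) = -10.868%, loss ≈ 16441 × 10.868/100 ≈ 1787.
Year 2004: gap = -2.2 × (7.19 - 4.02) = -6.974%, loss ≈ 16441 × 6.974/100 ≈ 1147.
Total lost output = 1306 + 1107 + 1787 + 1147 = 5347 billion.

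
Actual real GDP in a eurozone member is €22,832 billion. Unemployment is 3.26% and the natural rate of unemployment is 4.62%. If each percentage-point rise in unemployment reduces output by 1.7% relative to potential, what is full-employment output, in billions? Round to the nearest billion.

Unemployment gap = 3.26 - 4.62 = -1.36 points, so output gap = -1.7 × (-1.36) = 2.312%.
Since Y = Y* × (1 + gap/100), Y* = 22832/1.02312 ≈ 22316 billion.

€22,316 billion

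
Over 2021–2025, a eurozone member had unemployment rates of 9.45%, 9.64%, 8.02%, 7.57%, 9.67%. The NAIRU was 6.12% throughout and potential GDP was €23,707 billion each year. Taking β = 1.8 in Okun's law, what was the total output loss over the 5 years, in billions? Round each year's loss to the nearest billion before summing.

Year 2021: gap = -1.8 × (9.45 - 6.12) = -5.994%, loss ≈ 23707 × 5.994/100 ≈ 1421.
Year 2022: gap = -1.8 × (9.64 - 6.12) = -6.336%, loss ≈ 23707 × 6.336/100 ≈ 1502.
Year 2023: gap = -1.8 × (8.02 - 6.12) = -3.42%, loss ≈ 23707 × 3.42/100 ≈ 811.
Year 2024: gap = -1.8 × (7.57 - 6.12) = -2.61%, loss ≈ 23707 × 2.61/100 ≈ 619.
Year 2025: gap = -1.8 × (9.67 - 6.12) = -6.39%, loss ≈ 23707 × 6.39/100 ≈ 1515.
Total lost output = 1421 + 1502 + 811 + 619 + 1515 = 5868 billion.

€5,868 billion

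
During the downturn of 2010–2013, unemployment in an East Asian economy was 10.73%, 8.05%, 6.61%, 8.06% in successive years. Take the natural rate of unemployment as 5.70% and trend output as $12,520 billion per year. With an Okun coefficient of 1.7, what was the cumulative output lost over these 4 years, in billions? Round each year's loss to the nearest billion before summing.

$2,267 billion

Year 2010: gap = -1.7 × (10.73 - 5.7) = -8.551%, loss ≈ 12520 × 8.551/100 ≈ 1071.
Year 2011: gap = -1.7 × (8.05 - 5.7) = -3.995%, loss ≈ 12520 × 3.995/100 ≈ 500.
Year 2012: gap = -1.7 × (6.61 - 5.7) = -1.547%, loss ≈ 12520 × 1.547/100 ≈ 194.
Year 2013: gap = -1.7 × (8.06 - 5.7) = -4.012%, loss ≈ 12520 × 4.012/100 ≈ 502.
Total lost output = 1071 + 500 + 194 + 502 = 2267 billion.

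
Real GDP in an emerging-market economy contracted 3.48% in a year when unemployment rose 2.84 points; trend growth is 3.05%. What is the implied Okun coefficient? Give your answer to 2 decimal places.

β ≈ 2.30

Growth form: g_Y = g_Y* - β × Δu, so β = (g_Y* - g_Y)/Δu.
β = (3.05 + 3.48)/2.84 = 6.53/2.84 = 2.30.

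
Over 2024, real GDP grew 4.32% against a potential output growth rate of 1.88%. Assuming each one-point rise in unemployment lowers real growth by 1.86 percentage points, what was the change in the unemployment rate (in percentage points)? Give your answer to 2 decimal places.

Growth-rate Okun's law: g_Y = g_Y* - β × Δu, so Δu = (g_Y* - g_Y)/β.
Δu = (1.88 - 4.32)/1.86 = -2.44/1.86 = -1.31 percentage points.

-1.31 percentage points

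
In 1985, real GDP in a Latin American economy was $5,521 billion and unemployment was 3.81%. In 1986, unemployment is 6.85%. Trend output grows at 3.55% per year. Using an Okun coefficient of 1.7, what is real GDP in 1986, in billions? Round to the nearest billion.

Δu = 6.85 - 3.81 = 3.04 points.
Okun's law (growth form): g_Y = g_Y* - β × Δu = 3.55 - 1.7 × (3.04) = 3.55 - 5.168 = -1.618%.
Real GDP in the next year = 5521 × (1 - 1.618/100) = 5521 × 0.98382 ≈ 5432 billion.

$5,432 billion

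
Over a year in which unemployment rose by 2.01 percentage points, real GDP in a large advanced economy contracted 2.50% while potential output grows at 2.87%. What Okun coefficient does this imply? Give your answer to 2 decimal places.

β ≈ 2.67

Growth form: g_Y = g_Y* - β × Δu, so β = (g_Y* - g_Y)/Δu.
β = (2.87 + 2.5)/2.01 = 5.37/2.01 = 2.67.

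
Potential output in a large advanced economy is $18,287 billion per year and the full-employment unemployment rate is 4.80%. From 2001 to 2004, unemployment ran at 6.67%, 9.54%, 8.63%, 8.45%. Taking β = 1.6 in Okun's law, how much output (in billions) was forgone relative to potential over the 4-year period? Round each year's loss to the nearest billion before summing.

Year 2001: gap = -1.6 × (6.67 - 4.8) = -2.992%, loss ≈ 18287 × 2.992/100 ≈ 547.
Year 2002: gap = -1.6 × (9.54 - 4.8) = -7.584%, loss ≈ 18287 × 7.584/100 ≈ 1387.
Year 2003: gap = -1.6 × (8.63 - 4.8) = -6.128%, loss ≈ 18287 × 6.128/100 ≈ 1121.
Year 2004: gap = -1.6 × (8.45 - 4.8) = -5.84%, loss ≈ 18287 × 5.84/100 ≈ 1068.
Total lost output = 547 + 1387 + 1121 + 1068 = 4123 billion.

$4,123 billion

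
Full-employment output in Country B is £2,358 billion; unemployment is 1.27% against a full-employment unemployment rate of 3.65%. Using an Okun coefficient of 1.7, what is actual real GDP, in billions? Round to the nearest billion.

Unemployment gap = 1.27 - 3.65 = -2.38 points, so the output gap is -1.7 × (-2.38) = 4.046%.
Actual GDP = 2358 × (1 + 4.046/100) = 2358 × 1.04046 ≈ 2453 billion.

£2,453 billion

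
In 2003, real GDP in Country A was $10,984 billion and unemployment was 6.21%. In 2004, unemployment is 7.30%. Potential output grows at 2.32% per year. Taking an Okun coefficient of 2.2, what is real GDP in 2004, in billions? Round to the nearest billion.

$10,975 billion

Δu = 7.3 - 6.21 = 1.09 points.
Okun's law (growth form): g_Y = g_Y* - β × Δu = 2.32 - 2.2 × (1.09) = 2.32 - 2.398 = -0.078%.
Real GDP in the next year = 10984 × (1 - 0.078/100) = 10984 × 0.99922 ≈ 10975 billion.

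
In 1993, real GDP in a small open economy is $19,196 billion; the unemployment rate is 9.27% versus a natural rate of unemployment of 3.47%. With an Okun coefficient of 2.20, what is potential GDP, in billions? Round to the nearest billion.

Unemployment gap = 9.27 - 3.47 = 5.8 points, so output gap = -2.2 × 5.8 = -12.76%.
Since Y = Y* × (1 + gap/100), Y* = 19196/0.8724 ≈ 22004 billion.

$22,004 billion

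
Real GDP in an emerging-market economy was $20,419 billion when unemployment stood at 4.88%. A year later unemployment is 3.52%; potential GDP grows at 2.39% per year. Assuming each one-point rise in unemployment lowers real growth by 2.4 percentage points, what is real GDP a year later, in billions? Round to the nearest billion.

$21,573 billion

Δu = 3.52 - 4.88 = -1.36 points.
Okun's law (growth form): g_Y = g_Y* - β × Δu = 2.39 - 2.4 × (-1.36) = 2.39 + 3.264 = 5.654%.
Real GDP in the next year = 20419 × (1 + 5.654/100) = 20419 × 1.05654 ≈ 21573 billion.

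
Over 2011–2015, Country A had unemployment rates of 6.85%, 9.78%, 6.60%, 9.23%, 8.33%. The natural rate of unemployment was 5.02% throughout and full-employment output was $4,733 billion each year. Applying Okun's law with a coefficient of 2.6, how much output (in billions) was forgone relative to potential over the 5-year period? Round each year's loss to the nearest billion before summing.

$1,930 billion

Year 2011: gap = -2.6 × (6.85 - 5.02) = -4.758%, loss ≈ 4733 × 4.758/100 ≈ 225.
Year 2012: gap = -2.6 × (9.78 - 5.02) = -12.376%, loss ≈ 4733 × 12.376/100 ≈ 586.
Year 2013: gap = -2.6 × (6.6 - 5.02) = -4.108%, loss ≈ 4733 × 4.108/100 ≈ 194.
Year 2014: gap = -2.6 × (9.23 - 5.02) = -10.946%, loss ≈ 4733 × 10.946/100 ≈ 518.
Year 2015: gap = -2.6 × (8.33 - 5.02) = -8.606%, loss ≈ 4733 × 8.606/100 ≈ 407.
Total lost output = 225 + 586 + 194 + 518 + 407 = 1930 billion.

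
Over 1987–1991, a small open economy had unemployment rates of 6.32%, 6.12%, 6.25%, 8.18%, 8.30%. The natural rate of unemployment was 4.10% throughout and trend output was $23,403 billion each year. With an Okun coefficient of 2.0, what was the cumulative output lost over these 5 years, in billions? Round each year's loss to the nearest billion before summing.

Year 1987: gap = -2.0 × (6.32 - 4.1) = -4.44%, loss ≈ 23403 × 4.44/100 ≈ 1039.
Year 1988: gap = -2.0 × (6.12 - 4.1) = -4.04%, loss ≈ 23403 × 4.04/100 ≈ 945.
Year 1989: gap = -2.0 × (6.25 - 4.1) = -4.3%, loss ≈ 23403 × 4.3/100 ≈ 1006.
Year 1990: gap = -2.0 × (8.18 - 4.1) = -8.16%, loss ≈ 23403 × 8.16/100 ≈ 1910.
Year 1991: gap = -2.0 × (8.3 - 4.1) = -8.4%, loss ≈ 23403 × 8.4/100 ≈ 1966.
Total lost output = 1039 + 945 + 1006 + 1910 + 1966 = 6866 billion.

$6,866 billion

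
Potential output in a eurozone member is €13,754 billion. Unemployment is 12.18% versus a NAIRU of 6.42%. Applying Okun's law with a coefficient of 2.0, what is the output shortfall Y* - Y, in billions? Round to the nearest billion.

€1,584 billion

Output gap = -2.0 × (12.18 - 6.42) = -2 × 5.76 = -11.52%.
Actual GDP ≈ 13754 × 0.8848 ≈ 12170 billion, so the shortfall is 13754 - 12170 = 1584 billion.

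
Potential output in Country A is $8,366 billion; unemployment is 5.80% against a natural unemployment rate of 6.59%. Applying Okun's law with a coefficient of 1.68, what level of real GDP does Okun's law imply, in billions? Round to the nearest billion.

Unemployment gap = 5.8 - 6.59 = -0.79 points, so the output gap is -1.68 × (-0.79) = 1.3272%.
Actual GDP = 8366 × (1 + 1.3272/100) = 8366 × 1.013272 ≈ 8477 billion.

$8,477 billion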